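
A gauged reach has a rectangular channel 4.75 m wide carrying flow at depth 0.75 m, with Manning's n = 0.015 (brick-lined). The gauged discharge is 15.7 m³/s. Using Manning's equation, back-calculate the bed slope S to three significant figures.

A = b·y = 4.75 × 0.75 = 3.563 m²
P = b + 2y = 4.75 + 2×0.75 = 6.250 m
R = A/P = 3.563/6.250 = 0.5700 m
S = (Q·n / (1·A·R^(2/3)))² = (15.7×0.015 / (1×3.563×0.6875))² = 0.009246

0.00925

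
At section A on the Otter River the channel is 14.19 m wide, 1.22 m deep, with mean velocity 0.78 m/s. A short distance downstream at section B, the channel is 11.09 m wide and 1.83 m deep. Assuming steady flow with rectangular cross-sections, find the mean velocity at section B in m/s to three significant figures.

Q = A₁V₁ = (14.19×1.22) × 0.78 = 13.50 m³/s
A₂ = 11.09 × 1.83 = 20.29 m²
V₂ = Q/A₂ = 13.50/20.29 = 0.6654 m/s

0.665 m/s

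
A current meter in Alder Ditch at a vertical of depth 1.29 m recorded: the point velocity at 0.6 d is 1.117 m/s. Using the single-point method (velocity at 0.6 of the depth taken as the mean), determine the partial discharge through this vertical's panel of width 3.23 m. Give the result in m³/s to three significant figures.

4.65 m³/s

v̄ = v₀.₆ = 1.117 m/s
q = v̄ × d × w = 1.117 × 1.29 × 3.23 = 4.654 m³/s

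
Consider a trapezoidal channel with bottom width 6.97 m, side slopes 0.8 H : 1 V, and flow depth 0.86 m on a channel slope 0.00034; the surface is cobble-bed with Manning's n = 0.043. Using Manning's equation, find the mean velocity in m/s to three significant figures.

A = (b + z·y)·y = (6.97 + 0.8×0.86)×0.86 = 6.586 m²
P = b + 2y√(1+z²) = 6.97 + 2×0.86×√(1+0.8²) = 9.173 m
R = A/P = 6.586/9.173 = 0.7180 m
Q = (1/n)·A·R^(2/3)·S^(1/2) = (1/0.043) × 6.586 × 0.7180^(2/3) × 0.00034^(1/2) = 2.264 m³/s
V = Q/A = 2.264/6.586 = 0.3438 m/s

0.344 m/s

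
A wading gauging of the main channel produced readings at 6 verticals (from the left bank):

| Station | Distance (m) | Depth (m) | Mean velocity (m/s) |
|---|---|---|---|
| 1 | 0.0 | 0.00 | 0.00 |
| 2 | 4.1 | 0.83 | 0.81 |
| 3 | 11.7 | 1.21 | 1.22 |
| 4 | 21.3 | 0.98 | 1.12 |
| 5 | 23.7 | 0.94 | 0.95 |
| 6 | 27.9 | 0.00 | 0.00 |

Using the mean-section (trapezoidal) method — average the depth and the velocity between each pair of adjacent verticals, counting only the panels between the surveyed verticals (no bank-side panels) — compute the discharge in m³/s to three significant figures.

24.2 m³/s

Panel 1-2: Δb = 4.1 m, d̄ = (0.00+0.83)/2 = 0.415, v̄ = (0.00+0.81)/2 = 0.405 → q = 4.1×0.415×0.405 = 0.6891 m³/s
Panel 2-3: Δb = 7.6 m, d̄ = (0.83+1.21)/2 = 1.02, v̄ = (0.81+1.22)/2 = 1.015 → q = 7.6×1.02×1.015 = 7.868 m³/s
Panel 3-4: Δb = 9.6 m, d̄ = (1.21+0.98)/2 = 1.095, v̄ = (1.22+1.12)/2 = 1.17 → q = 9.6×1.095×1.17 = 12.30 m³/s
Panel 4-5: Δb = 2.4 m, d̄ = (0.98+0.94)/2 = 0.96, v̄ = (1.12+0.95)/2 = 1.035 → q = 2.4×0.96×1.035 = 2.385 m³/s
Panel 5-6: Δb = 4.2 m, d̄ = (0.94+0.00)/2 = 0.47, v̄ = (0.95+0.00)/2 = 0.475 → q = 4.2×0.47×0.475 = 0.9377 m³/s
Q = Σ q = 24.18 m³/s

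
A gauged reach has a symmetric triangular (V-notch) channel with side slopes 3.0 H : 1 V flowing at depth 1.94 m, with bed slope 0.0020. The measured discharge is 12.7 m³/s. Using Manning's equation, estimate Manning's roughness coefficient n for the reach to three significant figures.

A = z·y² = 3.0×1.94² = 11.29 m²
P = 2y√(1+z²) = 2×1.94×√(1+3.0²) = 12.27 m
R = A/P = 11.29/12.27 = 0.9202 m
n = (1/Q)·A·R^(2/3)·S^(1/2) = (1/12.7) × 11.29 × 0.9461 × 0.04472 = 0.03762

0.0376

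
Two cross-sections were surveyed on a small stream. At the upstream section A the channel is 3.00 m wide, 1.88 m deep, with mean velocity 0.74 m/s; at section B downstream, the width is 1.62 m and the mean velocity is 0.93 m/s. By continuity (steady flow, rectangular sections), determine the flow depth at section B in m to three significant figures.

Q = A₁V₁ = (3.00×1.88) × 0.74 = 4.174 m³/s
d₂ = Q/(b₂ V₂) = 4.174/(1.62×0.93) = 2.770 m

2.77 m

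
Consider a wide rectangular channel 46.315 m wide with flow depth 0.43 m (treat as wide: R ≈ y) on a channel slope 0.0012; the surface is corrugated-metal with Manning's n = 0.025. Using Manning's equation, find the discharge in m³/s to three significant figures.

A = b·y = 46.315 × 0.43 = 19.92 m²
Wide channel: R ≈ y = 0.43 m
Q = (1/n)·A·R^(2/3)·S^(1/2) = (1/0.025) × 19.92 × 0.4300^(2/3) × 0.0012^(1/2) = 15.72 m³/s

15.7 m³/s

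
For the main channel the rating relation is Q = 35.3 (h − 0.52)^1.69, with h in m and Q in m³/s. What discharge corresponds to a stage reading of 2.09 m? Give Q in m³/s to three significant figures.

75.7 m³/s

Q = 35.3 × (2.09 − 0.52)^1.69 = 35.3 × 1.57^1.69 = 75.66 m³/s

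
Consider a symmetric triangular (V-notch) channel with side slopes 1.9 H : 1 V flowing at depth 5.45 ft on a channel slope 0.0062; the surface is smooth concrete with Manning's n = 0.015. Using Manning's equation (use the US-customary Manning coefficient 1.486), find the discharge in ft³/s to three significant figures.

A = z·y² = 1.9×5.45² = 56.43 ft²
P = 2y√(1+z²) = 2×5.45×√(1+1.9²) = 23.40 ft
R = A/P = 56.43/23.40 = 2.411 ft
Q = (1.486/n)·A·R^(2/3)·S^(1/2) = (1.486/0.015) × 56.43 × 2.411^(2/3) × 0.0062^(1/2) = 791.6 ft³/s

792 ft³/s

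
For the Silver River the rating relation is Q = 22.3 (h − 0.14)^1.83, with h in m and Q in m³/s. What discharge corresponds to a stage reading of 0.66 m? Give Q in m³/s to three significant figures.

Q = 22.3 × (0.66 − 0.14)^1.83 = 22.3 × 0.52^1.83 = 6.739 m³/s

6.74 m³/s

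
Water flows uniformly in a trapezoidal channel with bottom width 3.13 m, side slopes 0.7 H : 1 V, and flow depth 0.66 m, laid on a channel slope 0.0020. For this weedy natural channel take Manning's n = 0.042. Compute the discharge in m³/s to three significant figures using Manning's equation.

A = (b + z·y)·y = (3.13 + 0.7×0.66)×0.66 = 2.371 m²
P = b + 2y√(1+z²) = 3.13 + 2×0.66×√(1+0.7²) = 4.741 m
R = A/P = 2.371/4.741 = 0.5000 m
Q = (1/n)·A·R^(2/3)·S^(1/2) = (1/0.042) × 2.371 × 0.5000^(2/3) × 0.0020^(1/2) = 1.590 m³/s

1.59 m³/s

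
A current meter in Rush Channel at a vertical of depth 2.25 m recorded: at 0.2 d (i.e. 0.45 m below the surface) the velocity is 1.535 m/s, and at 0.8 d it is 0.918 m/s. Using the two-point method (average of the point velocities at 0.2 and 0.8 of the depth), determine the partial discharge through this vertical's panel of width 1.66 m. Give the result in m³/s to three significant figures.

v̄ = (1.535 + 0.918) / 2 = 1.227 m/s
q = v̄ × d × w = 1.227 × 2.25 × 1.66 = 4.581 m³/s

4.58 m³/s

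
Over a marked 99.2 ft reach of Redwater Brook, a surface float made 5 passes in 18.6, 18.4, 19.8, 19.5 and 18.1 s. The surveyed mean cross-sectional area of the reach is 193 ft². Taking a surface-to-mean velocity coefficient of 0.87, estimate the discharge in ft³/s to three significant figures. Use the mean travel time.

t̄ = (18.6 + 18.4 + 19.8 + 19.5 + 18.1) / 5 = 18.88 s
v_surface = L / t̄ = 99.2 / 18.88 = 5.254 ft/s
v_mean = 0.87 × 5.254 = 4.571 ft/s
Q = A × v_mean = 193 × 4.571 = 882.2 ft³/s

882 ft³/s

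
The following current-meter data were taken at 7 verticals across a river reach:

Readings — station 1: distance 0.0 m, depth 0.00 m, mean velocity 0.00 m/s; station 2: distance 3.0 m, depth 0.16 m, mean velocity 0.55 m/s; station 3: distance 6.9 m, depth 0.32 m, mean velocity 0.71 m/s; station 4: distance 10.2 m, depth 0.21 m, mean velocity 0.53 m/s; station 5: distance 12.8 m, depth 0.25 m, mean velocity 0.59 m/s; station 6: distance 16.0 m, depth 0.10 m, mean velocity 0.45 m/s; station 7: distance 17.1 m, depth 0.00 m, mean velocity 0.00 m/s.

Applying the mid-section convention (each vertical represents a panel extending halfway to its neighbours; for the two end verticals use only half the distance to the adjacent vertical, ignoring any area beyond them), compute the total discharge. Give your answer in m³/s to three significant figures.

1.97 m³/s

w_2 = (6.9 − 0.0)/2 = 3.45 m; q_2 = 0.55 × 0.16 × 3.45 = 0.3036 m³/s
w_3 = (10.2 − 3.0)/2 = 3.6 m; q_3 = 0.71 × 0.32 × 3.6 = 0.8179 m³/s
w_4 = (12.8 − 6.9)/2 = 2.95 m; q_4 = 0.53 × 0.21 × 2.95 = 0.3283 m³/s
w_5 = (16.0 − 10.2)/2 = 2.9 m; q_5 = 0.59 × 0.25 × 2.9 = 0.4278 m³/s
w_6 = (17.1 − 12.8)/2 = 2.15 m; q_6 = 0.45 × 0.10 × 2.15 = 0.09675 m³/s
Stations 1, 7 contribute zero (depth or velocity is 0).
Q = Σ qᵢ = 1.974 m³/s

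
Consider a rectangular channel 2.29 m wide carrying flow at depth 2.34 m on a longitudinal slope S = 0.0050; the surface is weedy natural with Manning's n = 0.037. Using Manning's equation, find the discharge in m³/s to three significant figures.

A = b·y = 2.29 × 2.34 = 5.359 m²
P = b + 2y = 2.29 + 2×2.34 = 6.970 m
R = A/P = 5.359/6.970 = 0.7688 m
Q = (1/n)·A·R^(2/3)·S^(1/2) = (1/0.037) × 5.359 × 0.7688^(2/3) × 0.0050^(1/2) = 8.594 m³/s

8.59 m³/s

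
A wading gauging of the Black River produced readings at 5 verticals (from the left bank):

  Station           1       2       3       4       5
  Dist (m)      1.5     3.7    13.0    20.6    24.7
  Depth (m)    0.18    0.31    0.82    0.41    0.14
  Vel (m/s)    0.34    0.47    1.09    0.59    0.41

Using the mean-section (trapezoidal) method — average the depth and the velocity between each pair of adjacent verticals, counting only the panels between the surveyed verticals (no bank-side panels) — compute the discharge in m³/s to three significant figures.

8.81 m³/s

Panel 1-2: Δb = 2.2 m, d̄ = (0.18+0.31)/2 = 0.245, v̄ = (0.34+0.47)/2 = 0.405 → q = 2.2×0.245×0.405 = 0.2183 m³/s
Panel 2-3: Δb = 9.3 m, d̄ = (0.31+0.82)/2 = 0.565, v̄ = (0.47+1.09)/2 = 0.78 → q = 9.3×0.565×0.78 = 4.099 m³/s
Panel 3-4: Δb = 7.6 m, d̄ = (0.82+0.41)/2 = 0.615, v̄ = (1.09+0.59)/2 = 0.84 → q = 7.6×0.615×0.84 = 3.926 m³/s
Panel 4-5: Δb = 4.1 m, d̄ = (0.41+0.14)/2 = 0.275, v̄ = (0.59+0.41)/2 = 0.5 → q = 4.1×0.275×0.5 = 0.5638 m³/s
Q = Σ q = 8.807 m³/s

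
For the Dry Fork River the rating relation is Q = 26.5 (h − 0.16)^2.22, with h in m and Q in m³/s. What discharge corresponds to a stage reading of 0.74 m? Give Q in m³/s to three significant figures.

Q = 26.5 × (0.74 − 0.16)^2.22 = 26.5 × 0.58^2.22 = 7.908 m³/s

7.91 m³/s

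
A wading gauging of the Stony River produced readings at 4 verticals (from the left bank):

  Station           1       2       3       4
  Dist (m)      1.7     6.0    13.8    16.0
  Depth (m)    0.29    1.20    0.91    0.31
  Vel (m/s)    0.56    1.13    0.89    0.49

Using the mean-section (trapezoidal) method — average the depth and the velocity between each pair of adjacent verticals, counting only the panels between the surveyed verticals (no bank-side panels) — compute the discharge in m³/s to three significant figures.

11.9 m³/s

Panel 1-2: Δb = 4.3 m, d̄ = (0.29+1.20)/2 = 0.745, v̄ = (0.56+1.13)/2 = 0.845 → q = 4.3×0.745×0.845 = 2.707 m³/s
Panel 2-3: Δb = 7.8 m, d̄ = (1.20+0.91)/2 = 1.055, v̄ = (1.13+0.89)/2 = 1.01 → q = 7.8×1.055×1.01 = 8.311 m³/s
Panel 3-4: Δb = 2.2 m, d̄ = (0.91+0.31)/2 = 0.61, v̄ = (0.89+0.49)/2 = 0.69 → q = 2.2×0.61×0.69 = 0.9260 m³/s
Q = Σ q = 11.94 m³/s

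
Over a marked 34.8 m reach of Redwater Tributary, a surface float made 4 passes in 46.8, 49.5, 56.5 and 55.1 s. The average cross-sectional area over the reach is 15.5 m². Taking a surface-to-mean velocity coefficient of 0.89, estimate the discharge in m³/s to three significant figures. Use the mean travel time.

9.24 m³/s

t̄ = (46.8 + 49.5 + 56.5 + 55.1) / 4 = 51.975 s
v_surface = L / t̄ = 34.8 / 51.975 = 0.6696 m/s
v_mean = 0.89 × 0.6696 = 0.5959 m/s
Q = A × v_mean = 15.5 × 0.5959 = 9.236 m³/s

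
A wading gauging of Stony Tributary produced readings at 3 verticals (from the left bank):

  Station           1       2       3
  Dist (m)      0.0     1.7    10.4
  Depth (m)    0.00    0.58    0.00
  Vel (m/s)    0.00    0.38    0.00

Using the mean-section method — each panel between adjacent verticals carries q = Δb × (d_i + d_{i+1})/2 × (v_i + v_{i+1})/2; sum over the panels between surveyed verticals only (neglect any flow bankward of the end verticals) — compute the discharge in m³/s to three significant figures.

0.573 m³/s

Panel 1-2: Δb = 1.7 m, d̄ = (0.00+0.58)/2 = 0.29, v̄ = (0.00+0.38)/2 = 0.19 → q = 1.7×0.29×0.19 = 0.09367 m³/s
Panel 2-3: Δb = 8.7 m, d̄ = (0.58+0.00)/2 = 0.29, v̄ = (0.38+0.00)/2 = 0.19 → q = 8.7×0.29×0.19 = 0.4794 m³/s
Q = Σ q = 0.5730 m³/s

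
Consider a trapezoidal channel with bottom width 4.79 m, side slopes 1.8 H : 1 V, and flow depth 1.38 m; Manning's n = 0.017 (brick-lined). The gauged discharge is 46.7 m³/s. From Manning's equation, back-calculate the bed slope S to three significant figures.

0.00662

A = (b + z·y)·y = (4.79 + 1.8×1.38)×1.38 = 10.04 m²
P = b + 2y√(1+z²) = 4.79 + 2×1.38×√(1+1.8²) = 10.47 m
R = A/P = 10.04/10.47 = 0.9585 m
S = (Q·n / (1·A·R^(2/3)))² = (46.7×0.017 / (1×10.04×0.9721))² = 0.006619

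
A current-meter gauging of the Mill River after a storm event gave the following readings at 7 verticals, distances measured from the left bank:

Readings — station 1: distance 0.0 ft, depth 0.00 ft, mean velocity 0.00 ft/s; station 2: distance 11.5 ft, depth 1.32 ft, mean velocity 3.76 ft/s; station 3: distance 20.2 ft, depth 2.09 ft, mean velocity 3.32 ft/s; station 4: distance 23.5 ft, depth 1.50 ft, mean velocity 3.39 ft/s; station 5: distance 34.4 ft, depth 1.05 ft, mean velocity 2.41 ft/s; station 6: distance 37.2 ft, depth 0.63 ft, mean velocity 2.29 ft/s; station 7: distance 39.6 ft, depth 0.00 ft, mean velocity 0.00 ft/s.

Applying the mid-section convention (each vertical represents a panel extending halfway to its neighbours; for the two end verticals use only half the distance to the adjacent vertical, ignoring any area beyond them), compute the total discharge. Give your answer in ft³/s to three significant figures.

149 ft³/s

w_2 = (20.2 − 0.0)/2 = 10.1 ft; q_2 = 3.76 × 1.32 × 10.1 = 50.13 ft³/s
w_3 = (23.5 − 11.5)/2 = 6 ft; q_3 = 3.32 × 2.09 × 6 = 41.63 ft³/s
w_4 = (34.4 − 20.2)/2 = 7.1 ft; q_4 = 3.39 × 1.50 × 7.1 = 36.10 ft³/s
w_5 = (37.2 − 23.5)/2 = 6.85 ft; q_5 = 2.41 × 1.05 × 6.85 = 17.33 ft³/s
w_6 = (39.6 − 34.4)/2 = 2.6 ft; q_6 = 2.29 × 0.63 × 2.6 = 3.751 ft³/s
Stations 1, 7 contribute zero (depth or velocity is 0).
Q = Σ qᵢ = 148.9 ft³/s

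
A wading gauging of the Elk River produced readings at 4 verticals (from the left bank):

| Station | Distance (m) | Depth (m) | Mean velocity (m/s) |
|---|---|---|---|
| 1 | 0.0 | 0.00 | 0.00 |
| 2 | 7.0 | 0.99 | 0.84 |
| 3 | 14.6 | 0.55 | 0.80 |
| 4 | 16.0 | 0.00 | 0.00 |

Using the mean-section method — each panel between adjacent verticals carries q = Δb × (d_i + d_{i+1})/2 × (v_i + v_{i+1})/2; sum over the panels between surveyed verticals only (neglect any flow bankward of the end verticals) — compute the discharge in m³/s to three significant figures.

Panel 1-2: Δb = 7 m, d̄ = (0.00+0.99)/2 = 0.495, v̄ = (0.00+0.84)/2 = 0.42 → q = 7×0.495×0.42 = 1.455 m³/s
Panel 2-3: Δb = 7.6 m, d̄ = (0.99+0.55)/2 = 0.77, v̄ = (0.84+0.80)/2 = 0.82 → q = 7.6×0.77×0.82 = 4.799 m³/s
Panel 3-4: Δb = 1.4 m, d̄ = (0.55+0.00)/2 = 0.275, v̄ = (0.80+0.00)/2 = 0.4 → q = 1.4×0.275×0.4 = 0.1540 m³/s
Q = Σ q = 6.408 m³/s

6.41 m³/s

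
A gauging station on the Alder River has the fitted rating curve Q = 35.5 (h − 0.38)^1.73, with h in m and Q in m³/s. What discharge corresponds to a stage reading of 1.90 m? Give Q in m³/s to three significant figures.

73.3 m³/s

Q = 35.5 × (1.90 − 0.38)^1.73 = 35.5 × 1.52^1.73 = 73.25 m³/s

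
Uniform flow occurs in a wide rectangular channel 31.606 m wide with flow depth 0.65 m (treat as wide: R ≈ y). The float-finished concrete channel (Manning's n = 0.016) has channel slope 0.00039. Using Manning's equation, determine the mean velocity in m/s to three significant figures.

A = b·y = 31.606 × 0.65 = 20.54 m²
Wide channel: R ≈ y = 0.65 m
Q = (1/n)·A·R^(2/3)·S^(1/2) = (1/0.016) × 20.54 × 0.6500^(2/3) × 0.00039^(1/2) = 19.03 m³/s
V = Q/A = 19.03/20.54 = 0.9262 m/s

0.926 m/s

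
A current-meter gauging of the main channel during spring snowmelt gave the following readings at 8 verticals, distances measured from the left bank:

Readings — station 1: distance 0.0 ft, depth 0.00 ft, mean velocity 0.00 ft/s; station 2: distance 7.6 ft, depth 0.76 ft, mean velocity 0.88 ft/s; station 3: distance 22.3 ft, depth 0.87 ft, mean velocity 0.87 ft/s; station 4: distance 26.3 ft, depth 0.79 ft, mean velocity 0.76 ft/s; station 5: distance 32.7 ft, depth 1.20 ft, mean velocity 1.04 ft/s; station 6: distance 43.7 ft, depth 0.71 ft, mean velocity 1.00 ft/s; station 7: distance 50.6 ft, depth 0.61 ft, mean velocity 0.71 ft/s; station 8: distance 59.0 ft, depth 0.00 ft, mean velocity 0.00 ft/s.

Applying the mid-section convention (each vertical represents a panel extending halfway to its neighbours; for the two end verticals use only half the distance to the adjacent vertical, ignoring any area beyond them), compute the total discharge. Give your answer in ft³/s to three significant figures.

38.2 ft³/s

w_2 = (22.3 − 0.0)/2 = 11.15 ft; q_2 = 0.88 × 0.76 × 11.15 = 7.457 ft³/s
w_3 = (26.3 − 7.6)/2 = 9.35 ft; q_3 = 0.87 × 0.87 × 9.35 = 7.077 ft³/s
w_4 = (32.7 − 22.3)/2 = 5.2 ft; q_4 = 0.76 × 0.79 × 5.2 = 3.122 ft³/s
w_5 = (43.7 − 26.3)/2 = 8.7 ft; q_5 = 1.04 × 1.20 × 8.7 = 10.86 ft³/s
w_6 = (50.6 − 32.7)/2 = 8.95 ft; q_6 = 1.00 × 0.71 × 8.95 = 6.355 ft³/s
w_7 = (59.0 − 43.7)/2 = 7.65 ft; q_7 = 0.71 × 0.61 × 7.65 = 3.313 ft³/s
Stations 1, 8 contribute zero (depth or velocity is 0).
Q = Σ qᵢ = 38.18 ft³/s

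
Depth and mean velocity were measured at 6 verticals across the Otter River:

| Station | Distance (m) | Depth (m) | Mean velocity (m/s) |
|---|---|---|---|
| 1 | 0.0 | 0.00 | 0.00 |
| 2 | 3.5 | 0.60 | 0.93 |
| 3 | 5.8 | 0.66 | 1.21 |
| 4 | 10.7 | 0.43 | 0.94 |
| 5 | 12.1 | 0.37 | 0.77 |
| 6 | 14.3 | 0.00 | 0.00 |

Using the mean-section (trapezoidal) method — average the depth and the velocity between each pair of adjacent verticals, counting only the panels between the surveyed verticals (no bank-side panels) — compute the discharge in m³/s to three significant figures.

5.54 m³/s

Panel 1-2: Δb = 3.5 m, d̄ = (0.00+0.60)/2 = 0.3, v̄ = (0.00+0.93)/2 = 0.465 → q = 3.5×0.3×0.465 = 0.4883 m³/s
Panel 2-3: Δb = 2.3 m, d̄ = (0.60+0.66)/2 = 0.63, v̄ = (0.93+1.21)/2 = 1.07 → q = 2.3×0.63×1.07 = 1.550 m³/s
Panel 3-4: Δb = 4.9 m, d̄ = (0.66+0.43)/2 = 0.545, v̄ = (1.21+0.94)/2 = 1.075 → q = 4.9×0.545×1.075 = 2.871 m³/s
Panel 4-5: Δb = 1.4 m, d̄ = (0.43+0.37)/2 = 0.4, v̄ = (0.94+0.77)/2 = 0.855 → q = 1.4×0.4×0.855 = 0.4788 m³/s
Panel 5-6: Δb = 2.2 m, d̄ = (0.37+0.00)/2 = 0.185, v̄ = (0.77+0.00)/2 = 0.385 → q = 2.2×0.185×0.385 = 0.1567 m³/s
Q = Σ q = 5.545 m³/s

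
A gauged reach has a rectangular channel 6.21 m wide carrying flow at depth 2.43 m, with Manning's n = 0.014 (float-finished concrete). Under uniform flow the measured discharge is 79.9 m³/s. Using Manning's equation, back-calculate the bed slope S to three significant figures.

0.00364

A = b·y = 6.21 × 2.43 = 15.09 m²
P = b + 2y = 6.21 + 2×2.43 = 11.07 m
R = A/P = 15.09/11.07 = 1.363 m
S = (Q·n / (1·A·R^(2/3)))² = (79.9×0.014 / (1×15.09×1.229))² = 0.003635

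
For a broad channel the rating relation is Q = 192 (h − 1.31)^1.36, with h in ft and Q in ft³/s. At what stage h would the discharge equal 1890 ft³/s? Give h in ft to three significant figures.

h − h₀ = (Q/C)^(1/b) = (1890/192)^(1/1.36) = 5.374 ft
h = 1.31 + 5.374 = 6.684 ft

6.68 ft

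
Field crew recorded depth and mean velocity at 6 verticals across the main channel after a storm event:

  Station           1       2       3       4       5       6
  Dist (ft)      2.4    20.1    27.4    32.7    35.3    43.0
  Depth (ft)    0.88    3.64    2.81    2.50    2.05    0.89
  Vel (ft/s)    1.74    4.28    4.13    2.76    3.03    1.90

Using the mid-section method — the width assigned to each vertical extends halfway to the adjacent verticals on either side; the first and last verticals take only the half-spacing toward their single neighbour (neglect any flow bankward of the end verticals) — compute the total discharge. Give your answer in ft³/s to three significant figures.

w_1 = (20.1 − 2.4)/2 = 8.85 ft; q_1 = 1.74 × 0.88 × 8.85 = 13.55 ft³/s
w_2 = (27.4 − 2.4)/2 = 12.5 ft; q_2 = 4.28 × 3.64 × 12.5 = 194.7 ft³/s
w_3 = (32.7 − 20.1)/2 = 6.3 ft; q_3 = 4.13 × 2.81 × 6.3 = 73.11 ft³/s
w_4 = (35.3 − 27.4)/2 = 3.95 ft; q_4 = 2.76 × 2.50 × 3.95 = 27.26 ft³/s
w_5 = (43.0 − 32.7)/2 = 5.15 ft; q_5 = 3.03 × 2.05 × 5.15 = 31.99 ft³/s
w_6 = (43.0 − 35.3)/2 = 3.85 ft; q_6 = 1.90 × 0.89 × 3.85 = 6.510 ft³/s
Q = Σ qᵢ = 347.2 ft³/s

347 ft³/s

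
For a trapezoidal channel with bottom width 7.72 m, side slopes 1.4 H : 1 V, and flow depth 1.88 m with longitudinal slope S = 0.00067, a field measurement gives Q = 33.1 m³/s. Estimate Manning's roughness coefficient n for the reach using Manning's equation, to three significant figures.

0.0188

A = (b + z·y)·y = (7.72 + 1.4×1.88)×1.88 = 19.46 m²
P = b + 2y√(1+z²) = 7.72 + 2×1.88×√(1+1.4²) = 14.19 m
R = A/P = 19.46/14.19 = 1.372 m
n = (1/Q)·A·R^(2/3)·S^(1/2) = (1/33.1) × 19.46 × 1.234 × 0.02588 = 0.01879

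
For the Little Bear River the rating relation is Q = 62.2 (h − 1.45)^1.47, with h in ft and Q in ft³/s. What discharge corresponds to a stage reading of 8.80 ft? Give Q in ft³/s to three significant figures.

1170 ft³/s

Q = 62.2 × (8.80 − 1.45)^1.47 = 62.2 × 7.35^1.47 = 1167 ft³/s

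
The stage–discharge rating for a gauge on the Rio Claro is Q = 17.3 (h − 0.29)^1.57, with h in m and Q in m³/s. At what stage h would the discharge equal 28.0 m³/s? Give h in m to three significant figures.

h − h₀ = (Q/C)^(1/b) = (28.0/17.3)^(1/1.57) = 1.359 m
h = 0.29 + 1.359 = 1.649 m

1.65 m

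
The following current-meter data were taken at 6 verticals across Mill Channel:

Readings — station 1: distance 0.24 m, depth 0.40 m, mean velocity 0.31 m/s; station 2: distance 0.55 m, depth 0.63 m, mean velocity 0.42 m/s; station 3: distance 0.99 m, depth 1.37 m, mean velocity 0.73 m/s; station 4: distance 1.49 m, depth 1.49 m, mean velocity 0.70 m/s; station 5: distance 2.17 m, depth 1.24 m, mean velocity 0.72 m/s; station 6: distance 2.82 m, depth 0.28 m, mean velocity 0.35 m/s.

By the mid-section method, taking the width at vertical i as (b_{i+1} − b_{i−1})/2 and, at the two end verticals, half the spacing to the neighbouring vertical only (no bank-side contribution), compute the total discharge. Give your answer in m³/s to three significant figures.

w_1 = (0.55 − 0.24)/2 = 0.155 m; q_1 = 0.31 × 0.40 × 0.155 = 0.01922 m³/s
w_2 = (0.99 − 0.24)/2 = 0.375 m; q_2 = 0.42 × 0.63 × 0.375 = 0.09923 m³/s
w_3 = (1.49 − 0.55)/2 = 0.47 m; q_3 = 0.73 × 1.37 × 0.47 = 0.4700 m³/s
w_4 = (2.17 − 0.99)/2 = 0.59 m; q_4 = 0.70 × 1.49 × 0.59 = 0.6154 m³/s
w_5 = (2.82 − 1.49)/2 = 0.665 m; q_5 = 0.72 × 1.24 × 0.665 = 0.5937 m³/s
w_6 = (2.82 − 2.17)/2 = 0.325 m; q_6 = 0.35 × 0.28 × 0.325 = 0.03185 m³/s
Q = Σ qᵢ = 1.829 m³/s

1.83 m³/s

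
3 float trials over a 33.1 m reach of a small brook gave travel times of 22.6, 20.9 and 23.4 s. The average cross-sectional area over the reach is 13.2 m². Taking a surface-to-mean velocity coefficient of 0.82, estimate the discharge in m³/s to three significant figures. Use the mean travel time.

16.1 m³/s

t̄ = (22.6 + 20.9 + 23.4) / 3 = 22.3 s
v_surface = L / t̄ = 33.1 / 22.3 = 1.484 m/s
v_mean = 0.82 × 1.484 = 1.217 m/s
Q = A × v_mean = 13.2 × 1.217 = 16.07 m³/s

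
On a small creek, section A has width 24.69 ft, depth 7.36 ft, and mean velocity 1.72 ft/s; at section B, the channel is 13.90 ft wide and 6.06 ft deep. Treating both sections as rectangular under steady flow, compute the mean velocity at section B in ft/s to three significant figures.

Q = A₁V₁ = (24.69×7.36) × 1.72 = 312.6 ft³/s
A₂ = 13.90 × 6.06 = 84.23 ft²
V₂ = Q/A₂ = 312.6/84.23 = 3.711 ft/s

3.71 ft/s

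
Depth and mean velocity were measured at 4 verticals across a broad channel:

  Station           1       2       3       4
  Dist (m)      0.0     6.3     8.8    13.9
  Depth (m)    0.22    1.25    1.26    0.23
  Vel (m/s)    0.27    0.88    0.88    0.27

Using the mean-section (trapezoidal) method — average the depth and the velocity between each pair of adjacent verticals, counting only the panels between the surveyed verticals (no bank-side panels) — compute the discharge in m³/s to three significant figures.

Panel 1-2: Δb = 6.3 m, d̄ = (0.22+1.25)/2 = 0.735, v̄ = (0.27+0.88)/2 = 0.575 → q = 6.3×0.735×0.575 = 2.663 m³/s
Panel 2-3: Δb = 2.5 m, d̄ = (1.25+1.26)/2 = 1.255, v̄ = (0.88+0.88)/2 = 0.88 → q = 2.5×1.255×0.88 = 2.761 m³/s
Panel 3-4: Δb = 5.1 m, d̄ = (1.26+0.23)/2 = 0.745, v̄ = (0.88+0.27)/2 = 0.575 → q = 5.1×0.745×0.575 = 2.185 m³/s
Q = Σ q = 7.608 m³/s

7.61 m³/s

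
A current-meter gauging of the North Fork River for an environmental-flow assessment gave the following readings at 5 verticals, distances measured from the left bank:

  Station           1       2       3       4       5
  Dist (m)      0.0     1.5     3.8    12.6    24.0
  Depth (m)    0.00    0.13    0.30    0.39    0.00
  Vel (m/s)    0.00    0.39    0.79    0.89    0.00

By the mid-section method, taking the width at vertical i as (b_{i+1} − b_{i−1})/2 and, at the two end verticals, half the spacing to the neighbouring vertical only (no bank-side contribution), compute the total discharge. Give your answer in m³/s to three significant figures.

w_2 = (3.8 − 0.0)/2 = 1.9 m; q_2 = 0.39 × 0.13 × 1.9 = 0.09633 m³/s
w_3 = (12.6 − 1.5)/2 = 5.55 m; q_3 = 0.79 × 0.30 × 5.55 = 1.315 m³/s
w_4 = (24.0 − 3.8)/2 = 10.1 m; q_4 = 0.89 × 0.39 × 10.1 = 3.506 m³/s
Stations 1, 5 contribute zero (depth or velocity is 0).
Q = Σ qᵢ = 4.917 m³/s

4.92 m³/s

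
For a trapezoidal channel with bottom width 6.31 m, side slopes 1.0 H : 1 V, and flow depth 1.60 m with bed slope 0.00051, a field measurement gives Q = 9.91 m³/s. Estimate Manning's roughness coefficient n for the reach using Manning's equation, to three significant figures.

0.0320

A = (b + z·y)·y = (6.31 + 1.0×1.60)×1.60 = 12.66 m²
P = b + 2y√(1+z²) = 6.31 + 2×1.60×√(1+1.0²) = 10.84 m
R = A/P = 12.66/10.84 = 1.168 m
n = (1/Q)·A·R^(2/3)·S^(1/2) = (1/9.91) × 12.66 × 1.109 × 0.02258 = 0.03199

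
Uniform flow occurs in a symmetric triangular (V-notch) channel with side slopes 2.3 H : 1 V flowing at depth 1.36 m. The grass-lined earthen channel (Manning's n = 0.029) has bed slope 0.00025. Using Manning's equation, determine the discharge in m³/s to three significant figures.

1.69 m³/s

A = z·y² = 2.3×1.36² = 4.254 m²
P = 2y√(1+z²) = 2×1.36×√(1+2.3²) = 6.822 m
R = A/P = 4.254/6.822 = 0.6236 m
Q = (1/n)·A·R^(2/3)·S^(1/2) = (1/0.029) × 4.254 × 0.6236^(2/3) × 0.00025^(1/2) = 1.693 m³/s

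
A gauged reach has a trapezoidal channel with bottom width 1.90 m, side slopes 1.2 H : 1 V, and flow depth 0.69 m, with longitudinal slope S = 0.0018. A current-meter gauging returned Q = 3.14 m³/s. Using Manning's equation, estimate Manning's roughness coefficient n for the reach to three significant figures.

0.0152

A = (b + z·y)·y = (1.90 + 1.2×0.69)×0.69 = 1.882 m²
P = b + 2y√(1+z²) = 1.90 + 2×0.69×√(1+1.2²) = 4.056 m
R = A/P = 1.882/4.056 = 0.4641 m
n = (1/Q)·A·R^(2/3)·S^(1/2) = (1/3.14) × 1.882 × 0.5995 × 0.04243 = 0.01525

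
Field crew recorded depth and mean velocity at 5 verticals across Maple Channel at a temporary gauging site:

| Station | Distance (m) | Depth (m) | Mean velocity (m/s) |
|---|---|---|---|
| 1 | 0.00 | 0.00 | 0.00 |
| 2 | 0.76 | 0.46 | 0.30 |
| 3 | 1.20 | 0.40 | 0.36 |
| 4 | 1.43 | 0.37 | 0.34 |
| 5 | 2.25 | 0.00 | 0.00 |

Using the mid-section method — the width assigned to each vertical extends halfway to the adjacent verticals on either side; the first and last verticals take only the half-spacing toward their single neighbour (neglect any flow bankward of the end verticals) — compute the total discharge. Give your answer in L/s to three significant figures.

197 L/s

w_2 = (1.20 − 0.00)/2 = 0.6 m; q_2 = 0.30 × 0.46 × 0.6 = 0.08280 m³/s
w_3 = (1.43 − 0.76)/2 = 0.335 m; q_3 = 0.36 × 0.40 × 0.335 = 0.04824 m³/s
w_4 = (2.25 − 1.20)/2 = 0.525 m; q_4 = 0.34 × 0.37 × 0.525 = 0.06605 m³/s
Stations 1, 5 contribute zero (depth or velocity is 0).
Q = Σ qᵢ = 0.1971 m³/s
= 0.1971 × 1000 = 197.1 L/s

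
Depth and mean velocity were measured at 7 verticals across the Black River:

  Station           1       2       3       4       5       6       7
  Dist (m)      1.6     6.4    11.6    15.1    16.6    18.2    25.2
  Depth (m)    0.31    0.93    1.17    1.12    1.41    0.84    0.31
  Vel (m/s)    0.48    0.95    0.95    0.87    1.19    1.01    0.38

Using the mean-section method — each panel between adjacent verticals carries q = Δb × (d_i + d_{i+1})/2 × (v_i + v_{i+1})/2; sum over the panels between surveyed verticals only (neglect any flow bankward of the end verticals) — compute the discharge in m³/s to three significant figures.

Panel 1-2: Δb = 4.8 m, d̄ = (0.31+0.93)/2 = 0.62, v̄ = (0.48+0.95)/2 = 0.715 → q = 4.8×0.62×0.715 = 2.128 m³/s
Panel 2-3: Δb = 5.2 m, d̄ = (0.93+1.17)/2 = 1.05, v̄ = (0.95+0.95)/2 = 0.95 → q = 5.2×1.05×0.95 = 5.187 m³/s
Panel 3-4: Δb = 3.5 m, d̄ = (1.17+1.12)/2 = 1.145, v̄ = (0.95+0.87)/2 = 0.91 → q = 3.5×1.145×0.91 = 3.647 m³/s
Panel 4-5: Δb = 1.5 m, d̄ = (1.12+1.41)/2 = 1.265, v̄ = (0.87+1.19)/2 = 1.03 → q = 1.5×1.265×1.03 = 1.954 m³/s
Panel 5-6: Δb = 1.6 m, d̄ = (1.41+0.84)/2 = 1.125, v̄ = (1.19+1.01)/2 = 1.1 → q = 1.6×1.125×1.1 = 1.980 m³/s
Panel 6-7: Δb = 7 m, d̄ = (0.84+0.31)/2 = 0.575, v̄ = (1.01+0.38)/2 = 0.695 → q = 7×0.575×0.695 = 2.797 m³/s
Q = Σ q = 17.69 m³/s

17.7 m³/s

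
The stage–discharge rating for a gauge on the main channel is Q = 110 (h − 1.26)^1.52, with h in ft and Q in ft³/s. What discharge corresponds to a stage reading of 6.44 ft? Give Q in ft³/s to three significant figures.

Q = 110 × (6.44 − 1.26)^1.52 = 110 × 5.18^1.52 = 1340 ft³/s

1340 ft³/s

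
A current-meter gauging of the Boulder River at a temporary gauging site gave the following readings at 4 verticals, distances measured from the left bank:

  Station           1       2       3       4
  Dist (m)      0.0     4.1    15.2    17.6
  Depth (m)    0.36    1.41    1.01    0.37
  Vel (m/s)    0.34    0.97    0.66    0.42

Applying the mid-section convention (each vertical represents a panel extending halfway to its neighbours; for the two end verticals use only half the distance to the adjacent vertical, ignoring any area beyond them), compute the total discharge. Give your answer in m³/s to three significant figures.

w_1 = (4.1 − 0.0)/2 = 2.05 m; q_1 = 0.34 × 0.36 × 2.05 = 0.2509 m³/s
w_2 = (15.2 − 0.0)/2 = 7.6 m; q_2 = 0.97 × 1.41 × 7.6 = 10.39 m³/s
w_3 = (17.6 − 4.1)/2 = 6.75 m; q_3 = 0.66 × 1.01 × 6.75 = 4.500 m³/s
w_4 = (17.6 − 15.2)/2 = 1.2 m; q_4 = 0.42 × 0.37 × 1.2 = 0.1865 m³/s
Q = Σ qᵢ = 15.33 m³/s

15.3 m³/s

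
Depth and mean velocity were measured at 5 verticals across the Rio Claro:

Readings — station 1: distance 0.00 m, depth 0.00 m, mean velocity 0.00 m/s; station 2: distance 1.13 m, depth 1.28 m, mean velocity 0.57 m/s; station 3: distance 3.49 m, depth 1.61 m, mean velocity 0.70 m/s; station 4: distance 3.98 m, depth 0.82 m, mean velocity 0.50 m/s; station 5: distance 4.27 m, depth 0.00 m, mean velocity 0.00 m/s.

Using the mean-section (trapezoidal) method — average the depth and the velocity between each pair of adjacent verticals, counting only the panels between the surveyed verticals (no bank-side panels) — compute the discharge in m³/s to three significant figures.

2.76 m³/s

Panel 1-2: Δb = 1.13 m, d̄ = (0.00+1.28)/2 = 0.64, v̄ = (0.00+0.57)/2 = 0.285 → q = 1.13×0.64×0.285 = 0.2061 m³/s
Panel 2-3: Δb = 2.36 m, d̄ = (1.28+1.61)/2 = 1.445, v̄ = (0.57+0.70)/2 = 0.635 → q = 2.36×1.445×0.635 = 2.165 m³/s
Panel 3-4: Δb = 0.49 m, d̄ = (1.61+0.82)/2 = 1.215, v̄ = (0.70+0.50)/2 = 0.6 → q = 0.49×1.215×0.6 = 0.3572 m³/s
Panel 4-5: Δb = 0.29 m, d̄ = (0.82+0.00)/2 = 0.41, v̄ = (0.50+0.00)/2 = 0.25 → q = 0.29×0.41×0.25 = 0.02973 m³/s
Q = Σ q = 2.759 m³/s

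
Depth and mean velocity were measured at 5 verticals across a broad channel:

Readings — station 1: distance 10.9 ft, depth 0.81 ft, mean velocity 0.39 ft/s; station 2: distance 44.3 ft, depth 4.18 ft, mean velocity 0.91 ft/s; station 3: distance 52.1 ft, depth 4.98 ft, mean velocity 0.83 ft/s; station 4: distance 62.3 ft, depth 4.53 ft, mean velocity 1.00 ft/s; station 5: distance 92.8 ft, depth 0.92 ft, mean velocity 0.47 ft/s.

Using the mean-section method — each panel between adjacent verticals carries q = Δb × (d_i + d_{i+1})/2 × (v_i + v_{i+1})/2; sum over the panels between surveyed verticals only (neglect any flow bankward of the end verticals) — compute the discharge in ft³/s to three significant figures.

Panel 1-2: Δb = 33.4 ft, d̄ = (0.81+4.18)/2 = 2.495, v̄ = (0.39+0.91)/2 = 0.65 → q = 33.4×2.495×0.65 = 54.17 ft³/s
Panel 2-3: Δb = 7.8 ft, d̄ = (4.18+4.98)/2 = 4.58, v̄ = (0.91+0.83)/2 = 0.87 → q = 7.8×4.58×0.87 = 31.08 ft³/s
Panel 3-4: Δb = 10.2 ft, d̄ = (4.98+4.53)/2 = 4.755, v̄ = (0.83+1.00)/2 = 0.915 → q = 10.2×4.755×0.915 = 44.38 ft³/s
Panel 4-5: Δb = 30.5 ft, d̄ = (4.53+0.92)/2 = 2.725, v̄ = (1.00+0.47)/2 = 0.735 → q = 30.5×2.725×0.735 = 61.09 ft³/s
Q = Σ q = 190.7 ft³/s

191 ft³/s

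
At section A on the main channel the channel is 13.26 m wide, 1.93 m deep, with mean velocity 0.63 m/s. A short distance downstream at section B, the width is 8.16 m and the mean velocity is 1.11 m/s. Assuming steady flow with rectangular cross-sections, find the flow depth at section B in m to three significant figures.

1.78 m

Q = A₁V₁ = (13.26×1.93) × 0.63 = 16.12 m³/s
d₂ = Q/(b₂ V₂) = 16.12/(8.16×1.11) = 1.780 m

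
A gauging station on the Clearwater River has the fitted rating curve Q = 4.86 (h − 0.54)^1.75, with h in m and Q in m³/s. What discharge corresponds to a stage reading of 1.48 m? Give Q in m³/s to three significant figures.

Q = 4.86 × (1.48 − 0.54)^1.75 = 4.86 × 0.94^1.75 = 4.361 m³/s

4.36 m³/s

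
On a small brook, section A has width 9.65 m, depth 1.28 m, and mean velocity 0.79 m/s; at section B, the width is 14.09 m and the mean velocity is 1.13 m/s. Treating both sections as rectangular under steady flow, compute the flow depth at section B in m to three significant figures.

Q = A₁V₁ = (9.65×1.28) × 0.79 = 9.758 m³/s
d₂ = Q/(b₂ V₂) = 9.758/(14.09×1.13) = 0.6129 m

0.613 m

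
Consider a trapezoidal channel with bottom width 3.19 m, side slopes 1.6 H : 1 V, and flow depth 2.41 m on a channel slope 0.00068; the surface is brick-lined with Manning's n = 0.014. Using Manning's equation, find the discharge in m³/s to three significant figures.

A = (b + z·y)·y = (3.19 + 1.6×2.41)×2.41 = 16.98 m²
P = b + 2y√(1+z²) = 3.19 + 2×2.41×√(1+1.6²) = 12.28 m
R = A/P = 16.98/12.28 = 1.382 m
Q = (1/n)·A·R^(2/3)·S^(1/2) = (1/0.014) × 16.98 × 1.382^(2/3) × 0.00068^(1/2) = 39.25 m³/s

39.2 m³/s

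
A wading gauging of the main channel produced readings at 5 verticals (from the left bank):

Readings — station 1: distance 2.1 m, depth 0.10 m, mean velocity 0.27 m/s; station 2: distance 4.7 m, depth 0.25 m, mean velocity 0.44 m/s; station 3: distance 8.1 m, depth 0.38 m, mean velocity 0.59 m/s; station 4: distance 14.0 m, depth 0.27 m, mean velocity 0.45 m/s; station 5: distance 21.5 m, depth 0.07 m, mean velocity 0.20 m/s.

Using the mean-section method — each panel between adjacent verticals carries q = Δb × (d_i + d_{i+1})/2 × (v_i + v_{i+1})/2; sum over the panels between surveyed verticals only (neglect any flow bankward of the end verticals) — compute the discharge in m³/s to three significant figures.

Panel 1-2: Δb = 2.6 m, d̄ = (0.10+0.25)/2 = 0.175, v̄ = (0.27+0.44)/2 = 0.355 → q = 2.6×0.175×0.355 = 0.1615 m³/s
Panel 2-3: Δb = 3.4 m, d̄ = (0.25+0.38)/2 = 0.315, v̄ = (0.44+0.59)/2 = 0.515 → q = 3.4×0.315×0.515 = 0.5516 m³/s
Panel 3-4: Δb = 5.9 m, d̄ = (0.38+0.27)/2 = 0.325, v̄ = (0.59+0.45)/2 = 0.52 → q = 5.9×0.325×0.52 = 0.9971 m³/s
Panel 4-5: Δb = 7.5 m, d̄ = (0.27+0.07)/2 = 0.17, v̄ = (0.45+0.20)/2 = 0.325 → q = 7.5×0.17×0.325 = 0.4144 m³/s
Q = Σ q = 2.125 m³/s

2.12 m³/s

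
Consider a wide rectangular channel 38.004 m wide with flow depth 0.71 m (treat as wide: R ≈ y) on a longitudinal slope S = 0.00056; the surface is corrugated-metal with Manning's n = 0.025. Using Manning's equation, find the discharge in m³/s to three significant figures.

20.3 m³/s

A = b·y = 38.004 × 0.71 = 26.98 m²
Wide channel: R ≈ y = 0.71 m
Q = (1/n)·A·R^(2/3)·S^(1/2) = (1/0.025) × 26.98 × 0.7100^(2/3) × 0.00056^(1/2) = 20.33 m³/s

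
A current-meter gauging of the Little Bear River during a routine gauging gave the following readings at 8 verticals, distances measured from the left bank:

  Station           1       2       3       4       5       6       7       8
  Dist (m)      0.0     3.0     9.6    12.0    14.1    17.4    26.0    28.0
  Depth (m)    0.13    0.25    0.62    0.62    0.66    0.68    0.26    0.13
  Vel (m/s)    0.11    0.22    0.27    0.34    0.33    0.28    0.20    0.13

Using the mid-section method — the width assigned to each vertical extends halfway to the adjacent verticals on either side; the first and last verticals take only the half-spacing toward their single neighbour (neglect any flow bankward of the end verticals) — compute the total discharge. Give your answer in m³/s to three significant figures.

w_1 = (3.0 − 0.0)/2 = 1.5 m; q_1 = 0.11 × 0.13 × 1.5 = 0.02145 m³/s
w_2 = (9.6 − 0.0)/2 = 4.8 m; q_2 = 0.22 × 0.25 × 4.8 = 0.2640 m³/s
w_3 = (12.0 − 3.0)/2 = 4.5 m; q_3 = 0.27 × 0.62 × 4.5 = 0.7533 m³/s
w_4 = (14.1 − 9.6)/2 = 2.25 m; q_4 = 0.34 × 0.62 × 2.25 = 0.4743 m³/s
w_5 = (17.4 − 12.0)/2 = 2.7 m; q_5 = 0.33 × 0.66 × 2.7 = 0.5881 m³/s
w_6 = (26.0 − 14.1)/2 = 5.95 m; q_6 = 0.28 × 0.68 × 5.95 = 1.133 m³/s
w_7 = (28.0 − 17.4)/2 = 5.3 m; q_7 = 0.20 × 0.26 × 5.3 = 0.2756 m³/s
w_8 = (28.0 − 26.0)/2 = 1 m; q_8 = 0.13 × 0.13 × 1 = 0.01690 m³/s
Q = Σ qᵢ = 3.526 m³/s

3.53 m³/s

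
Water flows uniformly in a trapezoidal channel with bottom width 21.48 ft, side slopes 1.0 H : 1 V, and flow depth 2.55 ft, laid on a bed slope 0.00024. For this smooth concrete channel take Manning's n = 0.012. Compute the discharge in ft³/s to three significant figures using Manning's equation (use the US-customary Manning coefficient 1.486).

A = (b + z·y)·y = (21.48 + 1.0×2.55)×2.55 = 61.28 ft²
P = b + 2y√(1+z²) = 21.48 + 2×2.55×√(1+1.0²) = 28.69 ft
R = A/P = 61.28/28.69 = 2.136 ft
Q = (1.486/n)·A·R^(2/3)·S^(1/2) = (1.486/0.012) × 61.28 × 2.136^(2/3) × 0.00024^(1/2) = 194.9 ft³/s

195 ft³/s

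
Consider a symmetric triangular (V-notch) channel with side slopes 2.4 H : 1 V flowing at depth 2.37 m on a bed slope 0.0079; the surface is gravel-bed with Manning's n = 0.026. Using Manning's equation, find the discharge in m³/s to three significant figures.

A = z·y² = 2.4×2.37² = 13.48 m²
P = 2y√(1+z²) = 2×2.37×√(1+2.4²) = 12.32 m
R = A/P = 13.48/12.32 = 1.094 m
Q = (1/n)·A·R^(2/3)·S^(1/2) = (1/0.026) × 13.48 × 1.094^(2/3) × 0.0079^(1/2) = 48.92 m³/s

48.9 m³/s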